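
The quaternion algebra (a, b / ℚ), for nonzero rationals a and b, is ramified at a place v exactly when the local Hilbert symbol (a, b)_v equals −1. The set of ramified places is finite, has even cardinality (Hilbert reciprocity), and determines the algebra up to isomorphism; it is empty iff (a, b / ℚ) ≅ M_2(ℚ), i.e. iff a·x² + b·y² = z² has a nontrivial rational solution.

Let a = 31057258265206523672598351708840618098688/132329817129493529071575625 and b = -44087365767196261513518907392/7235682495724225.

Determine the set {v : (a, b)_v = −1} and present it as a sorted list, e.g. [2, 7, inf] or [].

(a, b) ≡ (8778, -150423) mod (ℚ^×)²; places V = {2, 3, 5, 7, 11, 13, 17, 19, 23, 29, 37, 43, ∞}.
(a,b)_29: α=2, u≡16; β=1, v≡20 (mod 29); (16|29)=+1, (20|29)=+1; sign (−1)^0·+1^1·+1^2 = +1.
(a,b)_2: α=39, β=18; u≡5, v≡1 (mod 8); ε(u)ε(v)=0·0, αω(v)=39·0, βω(u)=18·1; sum ≡ 0  ⇒  +1.
(a,b)_19: α=1, u≡6; β=1, v≡1 (mod 19); (6|19)=+1, (1|19)=+1; sign (−1)^1·+1^1·+1^1 = -1.
(a,b)_23: α=2, u≡22; β=2, v≡11 (mod 23); (22|23)=-1, (11|23)=-1; sign (−1)^0·-1^2·-1^2 = +1.
(a,b)_43: α=-4, u≡4; β=-2, v≡27 (mod 43); (4|43)=+1, (27|43)=-1; sign (−1)^0·+1^-2·-1^-4 = +1.
(a,b)_∞: sgn(8778)=+, sgn(-150423)=−, so +1.
(a,b)_3: α=21, u≡1; β=17, v≡1 (mod 3); (1|3)=+1, (1|3)=+1; sign (−1)^1·+1^17·+1^21 = -1.
(a,b)_37: α=-6, u≡10; β=-4, v≡32 (mod 37); (10|37)=+1, (32|37)=-1; sign (−1)^0·+1^-4·-1^-6 = +1.
(a,b)_7: α=5, u≡4; β=5, v≡1 (mod 7); (4|7)=+1, (1|7)=+1; sign (−1)^1·+1^5·+1^5 = -1.
(a,b)_13: α=4, u≡4; β=3, v≡1 (mod 13); (4|13)=+1, (1|13)=+1; sign (−1)^0·+1^3·+1^4 = +1.
(a,b)_11: α=3, u≡2; β=2, v≡10 (mod 11); (2|11)=-1, (10|11)=-1; sign (−1)^0·-1^2·-1^3 = -1.
(a,b)_5: α=-4, u≡3; β=-2, v≡2 (mod 5); (3|5)=-1, (2|5)=-1; sign (−1)^0·-1^-2·-1^-4 = +1.
(a,b)_17: α=-6, u≡11; β=-4, v≡12 (mod 17); (11|17)=-1, (12|17)=-1; sign (−1)^0·-1^-4·-1^-6 = +1.
|Ram(8778, -150423)| = 4, even; anisotropic at {3, 7, 11, 19}.

[3, 7, 11, 19]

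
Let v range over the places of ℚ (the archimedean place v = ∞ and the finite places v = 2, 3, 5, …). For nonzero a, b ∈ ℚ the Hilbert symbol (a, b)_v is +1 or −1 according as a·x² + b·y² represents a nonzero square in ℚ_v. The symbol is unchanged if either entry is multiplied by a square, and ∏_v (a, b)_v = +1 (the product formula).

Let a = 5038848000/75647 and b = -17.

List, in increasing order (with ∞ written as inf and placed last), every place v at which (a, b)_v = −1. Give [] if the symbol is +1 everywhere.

[5, 17]

(a, b) ≡ (4290, -17) mod (ℚ^×)²; places V = {2, 3, 5, 11, 13, 17, 23, ∞}.
(a,b)_3: α=9, u≡2; β=0, v≡1 (mod 3); (2|3)=-1, (1|3)=+1; sign (−1)^0·-1^0·+1^9 = +1.
(a,b)_5: α=3, u≡2; β=0, v≡3 (mod 5); (2|5)=-1, (3|5)=-1; sign (−1)^0·-1^0·-1^3 = -1.
(a,b)_11: α=-1, u≡5; β=0, v≡5 (mod 11); (5|11)=+1, (5|11)=+1; sign (−1)^0·+1^0·+1^-1 = +1.
(a,b)_23: α=-2, u≡13; β=0, v≡6 (mod 23); (13|23)=+1, (6|23)=+1; sign (−1)^0·+1^0·+1^-2 = +1.
(a,b)_17: α=0, u≡14; β=1, v≡16 (mod 17); (14|17)=-1, (16|17)=+1; sign (−1)^0·-1^1·+1^0 = -1.
(a,b)_13: α=-1, u≡7; β=0, v≡9 (mod 13); (7|13)=-1, (9|13)=+1; sign (−1)^0·-1^0·+1^-1 = +1.
(a,b)_∞: sgn(4290)=+, sgn(-17)=−, so +1.
(a,b)_2: α=11, β=0; u≡1, v≡7 (mod 8); ε(u)ε(v)=0·1, αω(v)=11·0, βω(u)=0·0; sum ≡ 0  ⇒  +1.
|Ram(4290, -17)| = 2, even; anisotropic at {5, 17}.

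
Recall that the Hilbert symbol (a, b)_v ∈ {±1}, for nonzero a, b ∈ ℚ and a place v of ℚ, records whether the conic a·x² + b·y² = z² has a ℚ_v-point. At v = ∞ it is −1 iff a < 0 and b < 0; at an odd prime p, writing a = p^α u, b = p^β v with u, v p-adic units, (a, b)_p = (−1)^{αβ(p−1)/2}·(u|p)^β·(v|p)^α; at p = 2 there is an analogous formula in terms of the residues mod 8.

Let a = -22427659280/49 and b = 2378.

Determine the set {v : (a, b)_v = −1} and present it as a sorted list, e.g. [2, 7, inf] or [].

[5, 29, 31, 41]

(a, b) ≡ (-3882905, 2378) mod (ℚ^×)²; places V = {2, 5, 7, 13, 19, 29, 31, 41, 47, ∞}.
(a,b)_47: α=1, u≡43; β=0, v≡28 (mod 47); (43|47)=-1, (28|47)=+1; sign (−1)^0·-1^0·+1^1 = +1.
(a,b)_31: α=1, u≡2; β=0, v≡22 (mod 31); (2|31)=+1, (22|31)=-1; sign (−1)^0·+1^0·-1^1 = -1.
(a,b)_13: α=1, u≡9; β=0, v≡12 (mod 13); (9|13)=+1, (12|13)=+1; sign (−1)^0·+1^0·+1^1 = +1.
(a,b)_5: α=1, u≡1; β=0, v≡3 (mod 5); (1|5)=+1, (3|5)=-1; sign (−1)^0·+1^0·-1^1 = -1.
(a,b)_41: α=1, u≡2; β=1, v≡17 (mod 41); (2|41)=+1, (17|41)=-1; sign (−1)^0·+1^1·-1^1 = -1.
(a,b)_19: α=2, u≡16; β=0, v≡3 (mod 19); (16|19)=+1, (3|19)=-1; sign (−1)^0·+1^0·-1^2 = +1.
(a,b)_2: α=4, β=1; u≡7, v≡5 (mod 8); ε(u)ε(v)=1·0, αω(v)=4·1, βω(u)=1·0; sum ≡ 0  ⇒  +1.
(a,b)_∞: sgn(-3882905)=−, sgn(2378)=+, so +1.
(a,b)_7: α=-2, u≡2; β=0, v≡5 (mod 7); (2|7)=+1, (5|7)=-1; sign (−1)^0·+1^0·-1^-2 = +1.
(a,b)_29: α=0, u≡27; β=1, v≡24 (mod 29); (27|29)=-1, (24|29)=+1; sign (−1)^0·-1^1·+1^0 = -1.
|Ram(-3882905, 2378)| = 4, even; anisotropic at {5, 29, 31, 41}.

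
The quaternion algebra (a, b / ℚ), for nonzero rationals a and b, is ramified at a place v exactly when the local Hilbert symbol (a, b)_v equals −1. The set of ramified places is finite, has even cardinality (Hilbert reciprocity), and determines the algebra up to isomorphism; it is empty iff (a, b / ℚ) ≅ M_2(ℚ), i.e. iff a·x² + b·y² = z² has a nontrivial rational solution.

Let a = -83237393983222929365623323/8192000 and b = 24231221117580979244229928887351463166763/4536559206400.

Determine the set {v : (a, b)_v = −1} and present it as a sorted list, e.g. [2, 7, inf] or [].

Mod squares: a ≡ -935, b ≡ 100947. Check v ∈ {∞, 2, 3, 5, 7, 11, 13, 17, 19, 23}.
v=2: v_2(a)=-16, v_2(b)=-30; units ≡ 1, 3 (mod 8); ε·ε+αω+βω = 0·1+-16·1+-30·0 ≡ 0  ⇒  (a,b)_2 = +1.
v=7: a=7^4·(≡5), b=7^7·(≡2) mod 7; (5|7)=-1, (2|7)=+1; (−1)^{4·7·3}·(-1)^7·(+1)^4 = -1.
v=13: a=13^0·(≡9), b=13^-2·(≡11) mod 13; (9|13)=+1, (11|13)=-1; (−1)^{0·-2·6}·(+1)^-2·(-1)^0 = +1.
v=5: a=5^-3·(≡2), b=5^-2·(≡3) mod 5; (2|5)=-1, (3|5)=-1; (−1)^{-3·-2·2}·(-1)^-2·(-1)^-3 = -1.
v=11: a=11^7·(≡1), b=11^11·(≡3) mod 11; (1|11)=+1, (3|11)=+1; (−1)^{7·11·5}·(+1)^11·(+1)^7 = -1.
v=3: a=3^8·(≡1), b=3^11·(≡1) mod 3; (1|3)=+1, (1|3)=+1; (−1)^{8·11·1}·(+1)^11·(+1)^8 = +1.
v=17: a=17^5·(≡16), b=17^8·(≡15) mod 17; (16|17)=+1, (15|17)=+1; (−1)^{5·8·8}·(+1)^8·(+1)^5 = +1.
v=∞: -935 < 0 and 100947 > 0  ⇒  (a,b)_∞ = +1.
v=19: a=19^2·(≡3), b=19^3·(≡14) mod 19; (3|19)=-1, (14|19)=-1; (−1)^{2·3·9}·(-1)^3·(-1)^2 = -1.
v=23: a=23^2·(≡1), b=23^3·(≡5) mod 23; (1|23)=+1, (5|23)=-1; (−1)^{2·3·11}·(+1)^3·(-1)^2 = +1.
Ram(-935, 100947) = {5, 7, 11, 19}; no ℚ_5-point on the conic.

[5, 7, 11, 19]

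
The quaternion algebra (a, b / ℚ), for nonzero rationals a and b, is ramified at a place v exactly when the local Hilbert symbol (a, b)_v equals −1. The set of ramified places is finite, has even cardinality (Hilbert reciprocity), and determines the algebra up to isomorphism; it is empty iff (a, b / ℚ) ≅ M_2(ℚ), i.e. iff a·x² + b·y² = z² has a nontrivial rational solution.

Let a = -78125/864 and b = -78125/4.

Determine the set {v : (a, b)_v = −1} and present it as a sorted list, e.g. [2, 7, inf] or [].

[2, inf]

Mod squares: a ≡ -30, b ≡ -5. Check v ∈ {∞, 2, 3, 5}.
v=2: v_2(a)=-5, v_2(b)=-2; units ≡ 1, 3 (mod 8); ε·ε+αω+βω = 0·1+-5·1+-2·0 ≡ 1  ⇒  (a,b)_2 = -1.
v=3: a=3^-3·(≡2), b=3^0·(≡1) mod 3; (2|3)=-1, (1|3)=+1; (−1)^{-3·0·1}·(-1)^0·(+1)^-3 = +1.
v=∞: -30 < 0 and -5 < 0  ⇒  (a,b)_∞ = -1.
v=5: a=5^7·(≡1), b=5^7·(≡1) mod 5; (1|5)=+1, (1|5)=+1; (−1)^{7·7·2}·(+1)^7·(+1)^7 = +1.
Ram(-30, -5) = {2, ∞}; no ℚ_2-point on the conic.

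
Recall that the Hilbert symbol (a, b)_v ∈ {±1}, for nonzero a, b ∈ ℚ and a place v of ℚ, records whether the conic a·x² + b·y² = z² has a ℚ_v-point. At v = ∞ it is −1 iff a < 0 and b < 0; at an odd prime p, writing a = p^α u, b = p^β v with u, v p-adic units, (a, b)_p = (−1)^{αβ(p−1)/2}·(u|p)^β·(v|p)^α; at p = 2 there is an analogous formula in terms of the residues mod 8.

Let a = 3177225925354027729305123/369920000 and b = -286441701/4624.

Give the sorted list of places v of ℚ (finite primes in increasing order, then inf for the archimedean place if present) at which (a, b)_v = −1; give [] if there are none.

(a, b) ≡ (34086, -119301) mod (ℚ^×)²; places V = {2, 3, 5, 7, 11, 13, 17, 19, 23, ∞}.
(a,b)_11: α=2, u≡7; β=0, v≡1 (mod 11); (7|11)=-1, (1|11)=+1; sign (−1)^0·-1^0·+1^2 = +1.
(a,b)_2: α=-11, β=-4; u≡3, v≡3 (mod 8); ε(u)ε(v)=1·1, αω(v)=-11·1, βω(u)=-4·1; sum ≡ 0  ⇒  +1.
(a,b)_17: α=-2, u≡8; β=-2, v≡14 (mod 17); (8|17)=+1, (14|17)=-1; sign (−1)^0·+1^-2·-1^-2 = +1.
(a,b)_13: α=5, u≡4; β=1, v≡1 (mod 13); (4|13)=+1, (1|13)=+1; sign (−1)^0·+1^1·+1^5 = +1.
(a,b)_3: α=1, u≡1; β=1, v≡1 (mod 3); (1|3)=+1, (1|3)=+1; sign (−1)^1·+1^1·+1^1 = -1.
(a,b)_23: α=3, u≡21; β=1, v≡7 (mod 23); (21|23)=-1, (7|23)=-1; sign (−1)^1·-1^1·-1^3 = -1.
(a,b)_7: α=10, u≡3; β=5, v≡4 (mod 7); (3|7)=-1, (4|7)=+1; sign (−1)^0·-1^5·+1^10 = -1.
(a,b)_∞: sgn(34086)=+, sgn(-119301)=−, so +1.
(a,b)_19: α=3, u≡12; β=1, v≡10 (mod 19); (12|19)=-1, (10|19)=-1; sign (−1)^1·-1^1·-1^3 = -1.
(a,b)_5: α=-4, u≡4; β=0, v≡1 (mod 5); (4|5)=+1, (1|5)=+1; sign (−1)^0·+1^0·+1^-4 = +1.
Ram(34086, -119301) = {3, 7, 19, 23}; no ℚ_3-point on the conic.

[3, 7, 19, 23]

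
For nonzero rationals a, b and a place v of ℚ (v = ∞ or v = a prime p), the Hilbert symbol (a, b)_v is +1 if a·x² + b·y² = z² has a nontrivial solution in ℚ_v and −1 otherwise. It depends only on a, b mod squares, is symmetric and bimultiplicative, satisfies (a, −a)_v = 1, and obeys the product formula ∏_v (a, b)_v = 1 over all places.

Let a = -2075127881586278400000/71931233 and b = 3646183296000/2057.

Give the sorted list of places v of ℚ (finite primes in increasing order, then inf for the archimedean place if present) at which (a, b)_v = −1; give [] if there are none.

[3, 31]

(a, b) ≡ (-255, 49414155) mod (ℚ^×)²; places V = {2, 3, 5, 7, 11, 17, 19, 31, 47, ∞}.
(a,b)_17: α=-3, u≡8; β=-1, v≡8 (mod 17); (8|17)=+1, (8|17)=+1; sign (−1)^0·+1^-1·+1^-3 = +1.
(a,b)_7: α=6, u≡2; β=3, v≡2 (mod 7); (2|7)=+1, (2|7)=+1; sign (−1)^0·+1^3·+1^6 = +1.
(a,b)_5: α=5, u≡4; β=3, v≡4 (mod 5); (4|5)=+1, (4|5)=+1; sign (−1)^0·+1^3·+1^5 = +1.
(a,b)_11: α=-4, u≡5; β=-2, v≡6 (mod 11); (5|11)=+1, (6|11)=-1; sign (−1)^0·+1^-2·-1^-4 = +1.
(a,b)_19: α=2, u≡11; β=1, v≡7 (mod 19); (11|19)=+1, (7|19)=+1; sign (−1)^0·+1^1·+1^2 = +1.
(a,b)_∞: sgn(-255)=−, sgn(49414155)=+, so +1.
(a,b)_31: α=0, u≡6; β=1, v≡8 (mod 31); (6|31)=-1, (8|31)=+1; sign (−1)^0·-1^1·+1^0 = -1.
(a,b)_47: α=2, u≡3; β=1, v≡45 (mod 47); (3|47)=+1, (45|47)=-1; sign (−1)^0·+1^1·-1^2 = +1.
(a,b)_3: α=3, u≡2; β=1, v≡2 (mod 3); (2|3)=-1, (2|3)=-1; sign (−1)^1·-1^1·-1^3 = -1.
(a,b)_2: α=18, β=10; u≡1, v≡3 (mod 8); ε(u)ε(v)=0·1, αω(v)=18·1, βω(u)=10·0; sum ≡ 0  ⇒  +1.
(-255, 49414155 / ℚ) ramifies at {3, 31}: a division algebra.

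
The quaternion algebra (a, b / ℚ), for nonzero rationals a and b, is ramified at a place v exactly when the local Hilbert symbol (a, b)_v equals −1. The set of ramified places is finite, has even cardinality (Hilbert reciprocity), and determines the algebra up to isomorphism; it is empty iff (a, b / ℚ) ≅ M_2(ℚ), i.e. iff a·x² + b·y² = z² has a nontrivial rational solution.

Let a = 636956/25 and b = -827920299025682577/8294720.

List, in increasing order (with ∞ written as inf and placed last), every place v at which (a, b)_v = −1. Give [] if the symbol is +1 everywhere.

(a, b) ≡ (551, -393965) mod (ℚ^×)²; places V = {2, 3, 5, 7, 11, 13, 17, 19, 23, 29, 37, 53, ∞}.
(a,b)_23: α=0, u≡20; β=-2, v≡6 (mod 23); (20|23)=-1, (6|23)=+1; sign (−1)^0·-1^-2·+1^0 = +1.
(a,b)_7: α=0, u≡3; β=-2, v≡1 (mod 7); (3|7)=-1, (1|7)=+1; sign (−1)^0·-1^-2·+1^0 = +1.
(a,b)_2: α=2, β=-6; u≡7, v≡3 (mod 8); ε(u)ε(v)=1·1, αω(v)=2·1, βω(u)=-6·0; sum ≡ 1  ⇒  -1.
(a,b)_53: α=0, u≡34; β=2, v≡42 (mod 53); (34|53)=-1, (42|53)=+1; sign (−1)^0·-1^2·+1^0 = +1.
(a,b)_13: α=0, u≡5; β=1, v≡6 (mod 13); (5|13)=-1, (6|13)=-1; sign (−1)^0·-1^1·-1^0 = -1.
(a,b)_5: α=-2, u≡1; β=-1, v≡2 (mod 5); (1|5)=+1, (2|5)=-1; sign (−1)^0·+1^-1·-1^-2 = +1.
(a,b)_3: α=0, u≡2; β=2, v≡1 (mod 3); (2|3)=-1, (1|3)=+1; sign (−1)^0·-1^2·+1^0 = +1.
(a,b)_37: α=0, u≡3; β=2, v≡33 (mod 37); (3|37)=+1, (33|37)=+1; sign (−1)^0·+1^2·+1^0 = +1.
(a,b)_11: α=0, u≡4; β=1, v≡5 (mod 11); (4|11)=+1, (5|11)=+1; sign (−1)^0·+1^1·+1^0 = +1.
(a,b)_17: α=2, u≡12; β=0, v≡11 (mod 17); (12|17)=-1, (11|17)=-1; sign (−1)^0·-1^0·-1^2 = +1.
(a,b)_∞: sgn(551)=+, sgn(-393965)=−, so +1.
(a,b)_29: α=1, u≡19; β=3, v≡20 (mod 29); (19|29)=-1, (20|29)=+1; sign (−1)^0·-1^3·+1^1 = -1.
(a,b)_19: α=1, u≡14; β=3, v≡12 (mod 19); (14|19)=-1, (12|19)=-1; sign (−1)^1·-1^3·-1^1 = -1.
(551, -393965 / ℚ) ramifies at {2, 13, 19, 29}: a division algebra.

[2, 13, 19, 29]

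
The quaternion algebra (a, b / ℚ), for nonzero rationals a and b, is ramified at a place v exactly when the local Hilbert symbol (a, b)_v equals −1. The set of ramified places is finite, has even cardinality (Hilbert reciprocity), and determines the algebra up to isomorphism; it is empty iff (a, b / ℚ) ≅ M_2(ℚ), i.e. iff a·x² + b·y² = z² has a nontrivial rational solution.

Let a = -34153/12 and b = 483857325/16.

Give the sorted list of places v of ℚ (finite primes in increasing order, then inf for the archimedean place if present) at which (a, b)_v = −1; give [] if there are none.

[3, 17, 37, 41]

(a, b) ≡ (-2091, 5957) mod (ℚ^×)²; places V = {2, 3, 5, 7, 17, 19, 23, 37, 41, ∞}.
(a,b)_17: α=1, u≡4; β=0, v≡7 (mod 17); (4|17)=+1, (7|17)=-1; sign (−1)^0·+1^0·-1^1 = -1.
(a,b)_5: α=0, u≡1; β=2, v≡3 (mod 5); (1|5)=+1, (3|5)=-1; sign (−1)^0·+1^2·-1^0 = +1.
(a,b)_37: α=0, u≡6; β=1, v≡22 (mod 37); (6|37)=-1, (22|37)=-1; sign (−1)^0·-1^1·-1^0 = -1.
(a,b)_2: α=-2, β=-4; u≡5, v≡5 (mod 8); ε(u)ε(v)=0·0, αω(v)=-2·1, βω(u)=-4·1; sum ≡ 0  ⇒  +1.
(a,b)_∞: sgn(-2091)=−, sgn(5957)=+, so +1.
(a,b)_41: α=1, u≡16; β=0, v≡3 (mod 41); (16|41)=+1, (3|41)=-1; sign (−1)^0·+1^0·-1^1 = -1.
(a,b)_3: α=-1, u≡2; β=2, v≡2 (mod 3); (2|3)=-1, (2|3)=-1; sign (−1)^0·-1^2·-1^-1 = -1.
(a,b)_19: α=0, u≡15; β=2, v≡10 (mod 19); (15|19)=-1, (10|19)=-1; sign (−1)^0·-1^2·-1^0 = +1.
(a,b)_23: α=0, u≡4; β=1, v≡16 (mod 23); (4|23)=+1, (16|23)=+1; sign (−1)^0·+1^1·+1^0 = +1.
(a,b)_7: α=2, u≡2; β=1, v≡1 (mod 7); (2|7)=+1, (1|7)=+1; sign (−1)^0·+1^1·+1^2 = +1.
|Ram(-2091, 5957)| = 4, even; anisotropic at {3, 17, 37, 41}.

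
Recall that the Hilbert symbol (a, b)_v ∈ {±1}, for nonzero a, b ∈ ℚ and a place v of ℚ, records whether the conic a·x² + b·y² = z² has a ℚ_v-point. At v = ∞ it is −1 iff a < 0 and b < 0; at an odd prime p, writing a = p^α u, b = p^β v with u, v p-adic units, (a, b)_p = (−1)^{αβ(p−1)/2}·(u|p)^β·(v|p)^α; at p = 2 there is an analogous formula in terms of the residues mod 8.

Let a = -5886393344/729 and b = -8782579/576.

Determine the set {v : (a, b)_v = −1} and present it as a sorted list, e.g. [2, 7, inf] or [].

(a, b) ≡ (-4199, -9139) mod (ℚ^×)²; places V = {2, 3, 13, 17, 19, 31, 37, ∞}.
(a,b)_37: α=2, u≡14; β=1, v≡10 (mod 37); (14|37)=-1, (10|37)=+1; sign (−1)^0·-1^1·+1^2 = -1.
(a,b)_3: α=-6, u≡1; β=-2, v≡2 (mod 3); (1|3)=+1, (2|3)=-1; sign (−1)^0·+1^-2·-1^-6 = +1.
(a,b)_31: α=0, u≡15; β=2, v≡21 (mod 31); (15|31)=-1, (21|31)=-1; sign (−1)^0·-1^2·-1^0 = +1.
(a,b)_∞: sgn(-4199)=−, sgn(-9139)=−, so -1.
(a,b)_13: α=1, u≡2; β=1, v≡10 (mod 13); (2|13)=-1, (10|13)=+1; sign (−1)^0·-1^1·+1^1 = -1.
(a,b)_2: α=10, β=-6; u≡1, v≡5 (mod 8); ε(u)ε(v)=0·0, αω(v)=10·1, βω(u)=-6·0; sum ≡ 0  ⇒  +1.
(a,b)_17: α=1, u≡9; β=0, v≡11 (mod 17); (9|17)=+1, (11|17)=-1; sign (−1)^0·+1^0·-1^1 = -1.
(a,b)_19: α=1, u≡17; β=1, v≡8 (mod 19); (17|19)=+1, (8|19)=-1; sign (−1)^1·+1^1·-1^1 = +1.
(-4199, -9139 / ℚ) ramifies at {13, 17, 37, ∞}: a division algebra.

[13, 17, 37, inf]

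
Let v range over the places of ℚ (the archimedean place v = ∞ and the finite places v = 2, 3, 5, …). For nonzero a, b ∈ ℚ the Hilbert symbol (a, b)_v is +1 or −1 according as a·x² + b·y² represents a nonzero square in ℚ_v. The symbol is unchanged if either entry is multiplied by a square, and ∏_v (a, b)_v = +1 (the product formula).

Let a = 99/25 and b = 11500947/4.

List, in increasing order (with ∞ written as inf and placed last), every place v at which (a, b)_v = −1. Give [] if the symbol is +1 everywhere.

(a, b) ≡ (11, 141987) mod (ℚ^×)²; places V = {2, 3, 5, 11, 19, 47, 53, ∞}.
(a,b)_53: α=0, u≡40; β=1, v≡44 (mod 53); (40|53)=+1, (44|53)=+1; sign (−1)^0·+1^1·+1^0 = +1.
(a,b)_5: α=-2, u≡4; β=0, v≡3 (mod 5); (4|5)=+1, (3|5)=-1; sign (−1)^0·+1^0·-1^-2 = +1.
(a,b)_11: α=1, u≡3; β=0, v≡10 (mod 11); (3|11)=+1, (10|11)=-1; sign (−1)^0·+1^0·-1^1 = -1.
(a,b)_47: α=0, u≡19; β=1, v≡40 (mod 47); (19|47)=-1, (40|47)=-1; sign (−1)^0·-1^1·-1^0 = -1.
(a,b)_19: α=0, u≡7; β=1, v≡17 (mod 19); (7|19)=+1, (17|19)=+1; sign (−1)^0·+1^1·+1^0 = +1.
(a,b)_2: α=0, β=-2; u≡3, v≡3 (mod 8); ε(u)ε(v)=1·1, αω(v)=0·1, βω(u)=-2·1; sum ≡ 1  ⇒  -1.
(a,b)_∞: sgn(11)=+, sgn(141987)=+, so +1.
(a,b)_3: α=2, u≡2; β=5, v≡1 (mod 3); (2|3)=-1, (1|3)=+1; sign (−1)^0·-1^5·+1^2 = -1.
Ram(11, 141987) = {2, 3, 11, 47}; no ℚ_2-point on the conic.

[2, 3, 11, 47]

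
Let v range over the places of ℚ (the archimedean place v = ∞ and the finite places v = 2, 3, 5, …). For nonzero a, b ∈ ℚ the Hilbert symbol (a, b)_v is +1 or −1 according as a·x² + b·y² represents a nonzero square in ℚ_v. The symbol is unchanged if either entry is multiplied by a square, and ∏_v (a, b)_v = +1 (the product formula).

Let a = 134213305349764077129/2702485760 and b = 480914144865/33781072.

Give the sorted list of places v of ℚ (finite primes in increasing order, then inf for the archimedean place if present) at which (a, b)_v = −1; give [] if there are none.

Mod squares: a ≡ 65, b ≡ 5005. Check v ∈ {∞, 2, 3, 5, 7, 11, 13, 17, 31, 43}.
v=43: a=43^2·(≡3), b=43^0·(≡11) mod 43; (3|43)=-1, (11|43)=+1; (−1)^{2·0·21}·(-1)^0·(+1)^2 = +1.
v=2: v_2(a)=-8, v_2(b)=-4; units ≡ 1, 5 (mod 8); ε·ε+αω+βω = 0·0+-8·1+-4·0 ≡ 0  ⇒  (a,b)_2 = +1.
v=7: a=7^4·(≡4), b=7^3·(≡1) mod 7; (4|7)=+1, (1|7)=+1; (−1)^{4·3·3}·(+1)^3·(+1)^4 = +1.
v=∞: 65 > 0 and 5005 > 0  ⇒  (a,b)_∞ = +1.
v=11: a=11^6·(≡6), b=11^3·(≡4) mod 11; (6|11)=-1, (4|11)=+1; (−1)^{6·3·5}·(-1)^3·(+1)^6 = -1.
v=13: a=13^-3·(≡8), b=13^-3·(≡5) mod 13; (8|13)=-1, (5|13)=-1; (−1)^{-3·-3·6}·(-1)^-3·(-1)^-3 = +1.
v=5: a=5^-1·(≡2), b=5^1·(≡4) mod 5; (2|5)=-1, (4|5)=+1; (−1)^{-1·1·2}·(-1)^1·(+1)^-1 = -1.
v=3: a=3^10·(≡2), b=3^6·(≡1) mod 3; (2|3)=-1, (1|3)=+1; (−1)^{10·6·1}·(-1)^6·(+1)^10 = +1.
v=31: a=31^-2·(≡17), b=31^-2·(≡19) mod 31; (17|31)=-1, (19|31)=+1; (−1)^{-2·-2·15}·(-1)^-2·(+1)^-2 = +1.
v=17: a=17^2·(≡3), b=17^2·(≡7) mod 17; (3|17)=-1, (7|17)=-1; (−1)^{2·2·8}·(-1)^2·(-1)^2 = +1.
Ram(65, 5005) = {5, 11}; no ℚ_5-point on the conic.

[5, 11]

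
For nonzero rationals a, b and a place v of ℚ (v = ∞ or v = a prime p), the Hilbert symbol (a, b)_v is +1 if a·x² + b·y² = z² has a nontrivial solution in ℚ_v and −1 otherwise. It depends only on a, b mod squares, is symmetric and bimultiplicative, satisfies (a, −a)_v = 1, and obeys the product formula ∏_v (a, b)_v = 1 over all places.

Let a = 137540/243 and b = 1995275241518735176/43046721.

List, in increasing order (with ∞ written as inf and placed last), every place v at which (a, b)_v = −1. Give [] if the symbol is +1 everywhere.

Mod squares: a ≡ 195, b ≡ 90706. Check v ∈ {∞, 2, 3, 5, 7, 11, 13, 19, 23, 31}.
v=5: a=5^1·(≡1), b=5^0·(≡1) mod 5; (1|5)=+1, (1|5)=+1; (−1)^{1·0·2}·(+1)^0·(+1)^1 = +1.
v=3: a=3^-5·(≡2), b=3^-16·(≡1) mod 3; (2|3)=-1, (1|3)=+1; (−1)^{-5·-16·1}·(-1)^-16·(+1)^-5 = +1.
v=13: a=13^1·(≡7), b=13^2·(≡11) mod 13; (7|13)=-1, (11|13)=-1; (−1)^{1·2·6}·(-1)^2·(-1)^1 = -1.
v=∞: 195 > 0 and 90706 > 0  ⇒  (a,b)_∞ = +1.
v=11: a=11^0·(≡7), b=11^3·(≡10) mod 11; (7|11)=-1, (10|11)=-1; (−1)^{0·3·5}·(-1)^3·(-1)^0 = -1.
v=23: a=23^2·(≡20), b=23^4·(≡22) mod 23; (20|23)=-1, (22|23)=-1; (−1)^{2·4·11}·(-1)^4·(-1)^2 = +1.
v=2: v_2(a)=2, v_2(b)=3; units ≡ 3, 1 (mod 8); ε·ε+αω+βω = 1·0+2·0+3·1 ≡ 1  ⇒  (a,b)_2 = -1.
v=19: a=19^0·(≡5), b=19^1·(≡9) mod 19; (5|19)=+1, (9|19)=+1; (−1)^{0·1·9}·(+1)^1·(+1)^0 = +1.
v=31: a=31^0·(≡20), b=31^3·(≡22) mod 31; (20|31)=+1, (22|31)=-1; (−1)^{0·3·15}·(+1)^3·(-1)^0 = +1.
v=7: a=7^0·(≡5), b=7^1·(≡1) mod 7; (5|7)=-1, (1|7)=+1; (−1)^{0·1·3}·(-1)^1·(+1)^0 = -1.
(195, 90706 / ℚ) ramifies at {2, 7, 11, 13}: a division algebra.

[2, 7, 11, 13]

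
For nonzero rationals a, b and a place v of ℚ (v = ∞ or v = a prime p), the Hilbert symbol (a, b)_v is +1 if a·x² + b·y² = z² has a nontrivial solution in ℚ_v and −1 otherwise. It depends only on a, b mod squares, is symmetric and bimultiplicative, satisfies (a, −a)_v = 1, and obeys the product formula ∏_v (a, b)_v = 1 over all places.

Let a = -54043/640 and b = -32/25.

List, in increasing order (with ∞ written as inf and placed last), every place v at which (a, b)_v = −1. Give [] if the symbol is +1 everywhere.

(a, b) ≡ (-1870, -2) mod (ℚ^×)²; places V = {2, 5, 11, 17, ∞}.
(a,b)_2: α=-7, β=5; u≡1, v≡7 (mod 8); ε(u)ε(v)=0·1, αω(v)=-7·0, βω(u)=5·0; sum ≡ 0  ⇒  +1.
(a,b)_17: α=3, u≡16; β=0, v≡13 (mod 17); (16|17)=+1, (13|17)=+1; sign (−1)^0·+1^0·+1^3 = +1.
(a,b)_∞: sgn(-1870)=−, sgn(-2)=−, so -1.
(a,b)_11: α=1, u≡2; β=0, v≡4 (mod 11); (2|11)=-1, (4|11)=+1; sign (−1)^0·-1^0·+1^1 = +1.
(a,b)_5: α=-1, u≡4; β=-2, v≡3 (mod 5); (4|5)=+1, (3|5)=-1; sign (−1)^0·+1^-2·-1^-1 = -1.
(-1870, -2 / ℚ) ramifies at {5, ∞}: a division algebra.

[5, inf]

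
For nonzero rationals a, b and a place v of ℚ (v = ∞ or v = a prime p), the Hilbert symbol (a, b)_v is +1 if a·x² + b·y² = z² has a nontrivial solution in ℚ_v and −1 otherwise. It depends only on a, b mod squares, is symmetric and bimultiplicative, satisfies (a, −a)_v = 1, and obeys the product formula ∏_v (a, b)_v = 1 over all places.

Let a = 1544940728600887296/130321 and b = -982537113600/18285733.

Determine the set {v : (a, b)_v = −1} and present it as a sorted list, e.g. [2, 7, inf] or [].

Mod squares: a ≡ 74, b ≡ -136493. Check v ∈ {∞, 2, 3, 5, 7, 17, 19, 31, 37}.
v=19: a=19^-4·(≡5), b=19^-2·(≡3) mod 19; (5|19)=+1, (3|19)=-1; (−1)^{-4·-2·9}·(+1)^-2·(-1)^-4 = +1.
v=37: a=37^1·(≡35), b=37^-3·(≡26) mod 37; (35|37)=-1, (26|37)=+1; (−1)^{1·-3·18}·(-1)^-3·(+1)^1 = -1.
v=2: v_2(a)=17, v_2(b)=12; units ≡ 5, 3 (mod 8); ε·ε+αω+βω = 0·1+17·1+12·1 ≡ 1  ⇒  (a,b)_2 = -1.
v=31: a=31^2·(≡6), b=31^1·(≡13) mod 31; (6|31)=-1, (13|31)=-1; (−1)^{2·1·15}·(-1)^1·(-1)^2 = -1.
v=∞: 74 > 0 and -136493 < 0  ⇒  (a,b)_∞ = +1.
v=3: a=3^4·(≡2), b=3^2·(≡1) mod 3; (2|3)=-1, (1|3)=+1; (−1)^{4·2·1}·(-1)^2·(+1)^4 = +1.
v=17: a=17^4·(≡10), b=17^3·(≡3) mod 17; (10|17)=-1, (3|17)=-1; (−1)^{4·3·8}·(-1)^3·(-1)^4 = -1.
v=7: a=7^2·(≡2), b=7^1·(≡6) mod 7; (2|7)=+1, (6|7)=-1; (−1)^{2·1·3}·(+1)^1·(-1)^2 = +1.
v=5: a=5^0·(≡1), b=5^2·(≡2) mod 5; (1|5)=+1, (2|5)=-1; (−1)^{0·2·2}·(+1)^2·(-1)^0 = +1.
(74, -136493 / ℚ) ramifies at {2, 17, 31, 37}: a division algebra.

[2, 17, 31, 37]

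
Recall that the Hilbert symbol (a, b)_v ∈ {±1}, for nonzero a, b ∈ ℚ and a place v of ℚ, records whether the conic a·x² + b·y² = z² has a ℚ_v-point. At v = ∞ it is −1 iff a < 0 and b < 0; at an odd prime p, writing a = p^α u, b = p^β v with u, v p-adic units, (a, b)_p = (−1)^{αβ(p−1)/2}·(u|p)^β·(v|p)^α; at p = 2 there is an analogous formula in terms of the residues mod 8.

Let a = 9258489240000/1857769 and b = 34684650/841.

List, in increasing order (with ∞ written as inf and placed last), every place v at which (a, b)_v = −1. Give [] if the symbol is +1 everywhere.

Mod squares: a ≡ 231, b ≡ 26. Check v ∈ {∞, 2, 3, 5, 7, 11, 13, 29, 47}.
v=7: a=7^3·(≡5), b=7^2·(≡3) mod 7; (5|7)=-1, (3|7)=-1; (−1)^{3·2·3}·(-1)^2·(-1)^3 = -1.
v=29: a=29^-2·(≡1), b=29^-2·(≡12) mod 29; (1|29)=+1, (12|29)=-1; (−1)^{-2·-2·14}·(+1)^-2·(-1)^-2 = +1.
v=∞: 231 > 0 and 26 > 0  ⇒  (a,b)_∞ = +1.
v=47: a=47^-2·(≡38), b=47^0·(≡35) mod 47; (38|47)=-1, (35|47)=-1; (−1)^{-2·0·23}·(-1)^0·(-1)^-2 = +1.
v=11: a=11^3·(≡8), b=11^2·(≡9) mod 11; (8|11)=-1, (9|11)=+1; (−1)^{3·2·5}·(-1)^2·(+1)^3 = +1.
v=13: a=13^2·(≡4), b=13^1·(≡11) mod 13; (4|13)=+1, (11|13)=-1; (−1)^{2·1·6}·(+1)^1·(-1)^2 = +1.
v=2: v_2(a)=6, v_2(b)=1; units ≡ 7, 5 (mod 8); ε·ε+αω+βω = 1·0+6·1+1·0 ≡ 0  ⇒  (a,b)_2 = +1.
v=3: a=3^1·(≡2), b=3^2·(≡2) mod 3; (2|3)=-1, (2|3)=-1; (−1)^{1·2·1}·(-1)^2·(-1)^1 = -1.
v=5: a=5^4·(≡1), b=5^2·(≡1) mod 5; (1|5)=+1, (1|5)=+1; (−1)^{4·2·2}·(+1)^2·(+1)^4 = +1.
|Ram(231, 26)| = 2, even; anisotropic at {3, 7}.

[3, 7]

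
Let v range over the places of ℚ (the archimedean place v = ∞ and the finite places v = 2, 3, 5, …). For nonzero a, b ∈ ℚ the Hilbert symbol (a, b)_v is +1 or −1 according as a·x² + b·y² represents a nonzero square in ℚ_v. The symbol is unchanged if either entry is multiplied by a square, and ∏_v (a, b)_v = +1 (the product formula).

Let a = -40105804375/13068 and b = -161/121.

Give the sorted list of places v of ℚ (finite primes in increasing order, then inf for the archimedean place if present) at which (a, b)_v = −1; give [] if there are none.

[2, 13, 23, inf]

(a, b) ≡ (-363909, -161) mod (ℚ^×)²; places V = {2, 3, 5, 7, 11, 13, 23, 31, 43, ∞}.
(a,b)_7: α=1, u≡4; β=1, v≡6 (mod 7); (4|7)=+1, (6|7)=-1; sign (−1)^1·+1^1·-1^1 = +1.
(a,b)_5: α=4, u≡1; β=0, v≡4 (mod 5); (1|5)=+1, (4|5)=+1; sign (−1)^0·+1^0·+1^4 = +1.
(a,b)_11: α=-2, u≡5; β=-2, v≡4 (mod 11); (5|11)=+1, (4|11)=+1; sign (−1)^0·+1^-2·+1^-2 = +1.
(a,b)_43: α=1, u≡30; β=0, v≡4 (mod 43); (30|43)=-1, (4|43)=+1; sign (−1)^0·-1^0·+1^1 = +1.
(a,b)_23: α=2, u≡22; β=1, v≡18 (mod 23); (22|23)=-1, (18|23)=+1; sign (−1)^0·-1^1·+1^2 = -1.
(a,b)_31: α=1, u≡5; β=0, v≡2 (mod 31); (5|31)=+1, (2|31)=+1; sign (−1)^0·+1^0·+1^1 = +1.
(a,b)_2: α=-2, β=0; u≡3, v≡7 (mod 8); ε(u)ε(v)=1·1, αω(v)=-2·0, βω(u)=0·1; sum ≡ 1  ⇒  -1.
(a,b)_3: α=-3, u≡2; β=0, v≡1 (mod 3); (2|3)=-1, (1|3)=+1; sign (−1)^0·-1^0·+1^-3 = +1.
(a,b)_∞: sgn(-363909)=−, sgn(-161)=−, so -1.
(a,b)_13: α=1, u≡9; β=0, v≡2 (mod 13); (9|13)=+1, (2|13)=-1; sign (−1)^0·+1^0·-1^1 = -1.
|Ram(-363909, -161)| = 4, even; anisotropic at {2, 13, 23, ∞}.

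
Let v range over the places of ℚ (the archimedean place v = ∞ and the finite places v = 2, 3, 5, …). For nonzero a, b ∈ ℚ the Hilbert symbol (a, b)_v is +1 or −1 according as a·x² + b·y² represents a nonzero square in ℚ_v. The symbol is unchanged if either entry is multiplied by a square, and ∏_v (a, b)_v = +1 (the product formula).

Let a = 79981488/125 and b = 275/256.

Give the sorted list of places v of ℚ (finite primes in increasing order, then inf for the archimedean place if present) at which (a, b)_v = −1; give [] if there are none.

Mod squares: a ≡ 2777135, b ≡ 11. Check v ∈ {∞, 2, 3, 5, 11, 19, 23, 31, 41}.
v=3: a=3^2·(≡2), b=3^0·(≡2) mod 3; (2|3)=-1, (2|3)=-1; (−1)^{2·0·1}·(-1)^0·(-1)^2 = +1.
v=19: a=19^1·(≡11), b=19^0·(≡1) mod 19; (11|19)=+1, (1|19)=+1; (−1)^{1·0·9}·(+1)^0·(+1)^1 = +1.
v=2: v_2(a)=4, v_2(b)=-8; units ≡ 7, 3 (mod 8); ε·ε+αω+βω = 1·1+4·1+-8·0 ≡ 1  ⇒  (a,b)_2 = -1.
v=11: a=11^0·(≡1), b=11^1·(≡1) mod 11; (1|11)=+1, (1|11)=+1; (−1)^{0·1·5}·(+1)^1·(+1)^0 = +1.
v=∞: 2777135 > 0 and 11 > 0  ⇒  (a,b)_∞ = +1.
v=23: a=23^1·(≡4), b=23^0·(≡15) mod 23; (4|23)=+1, (15|23)=-1; (−1)^{1·0·11}·(+1)^0·(-1)^1 = -1.
v=31: a=31^1·(≡11), b=31^0·(≡15) mod 31; (11|31)=-1, (15|31)=-1; (−1)^{1·0·15}·(-1)^0·(-1)^1 = -1.
v=5: a=5^-3·(≡3), b=5^2·(≡1) mod 5; (3|5)=-1, (1|5)=+1; (−1)^{-3·2·2}·(-1)^2·(+1)^-3 = +1.
v=41: a=41^1·(≡35), b=41^0·(≡7) mod 41; (35|41)=-1, (7|41)=-1; (−1)^{1·0·20}·(-1)^0·(-1)^1 = -1.
Ram(2777135, 11) = {2, 23, 31, 41}; no ℚ_2-point on the conic.

[2, 23, 31, 41]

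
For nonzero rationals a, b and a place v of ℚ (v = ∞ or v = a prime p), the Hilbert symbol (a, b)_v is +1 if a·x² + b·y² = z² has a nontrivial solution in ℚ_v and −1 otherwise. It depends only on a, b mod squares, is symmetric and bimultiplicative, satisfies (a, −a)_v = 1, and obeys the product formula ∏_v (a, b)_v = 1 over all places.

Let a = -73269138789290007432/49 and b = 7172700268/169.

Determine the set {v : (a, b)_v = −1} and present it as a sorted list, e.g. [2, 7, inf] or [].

Mod squares: a ≡ -6882, b ≡ 1363. Check v ∈ {∞, 2, 3, 7, 11, 13, 29, 31, 37, 47}.
v=13: a=13^0·(≡8), b=13^-2·(≡6) mod 13; (8|13)=-1, (6|13)=-1; (−1)^{0·-2·6}·(-1)^-2·(-1)^0 = +1.
v=37: a=37^3·(≡7), b=37^2·(≡17) mod 37; (7|37)=+1, (17|37)=-1; (−1)^{3·2·18}·(+1)^2·(-1)^3 = -1.
v=31: a=31^3·(≡26), b=31^2·(≡3) mod 31; (26|31)=-1, (3|31)=-1; (−1)^{3·2·15}·(-1)^2·(-1)^3 = -1.
v=2: v_2(a)=3, v_2(b)=2; units ≡ 7, 3 (mod 8); ε·ε+αω+βω = 1·1+3·1+2·0 ≡ 0  ⇒  (a,b)_2 = +1.
v=47: a=47^2·(≡17), b=47^1·(≡5) mod 47; (17|47)=+1, (5|47)=-1; (−1)^{2·1·23}·(+1)^1·(-1)^2 = +1.
v=11: a=11^2·(≡4), b=11^0·(≡2) mod 11; (4|11)=+1, (2|11)=-1; (−1)^{2·0·5}·(+1)^0·(-1)^2 = +1.
v=29: a=29^2·(≡24), b=29^1·(≡14) mod 29; (24|29)=+1, (14|29)=-1; (−1)^{2·1·14}·(+1)^1·(-1)^2 = +1.
v=3: a=3^3·(≡1), b=3^0·(≡1) mod 3; (1|3)=+1, (1|3)=+1; (−1)^{3·0·1}·(+1)^0·(+1)^3 = +1.
v=7: a=7^-2·(≡6), b=7^0·(≡6) mod 7; (6|7)=-1, (6|7)=-1; (−1)^{-2·0·3}·(-1)^0·(-1)^-2 = +1.
v=∞: -6882 < 0 and 1363 > 0  ⇒  (a,b)_∞ = +1.
|Ram(-6882, 1363)| = 2, even; anisotropic at {31, 37}.

[31, 37]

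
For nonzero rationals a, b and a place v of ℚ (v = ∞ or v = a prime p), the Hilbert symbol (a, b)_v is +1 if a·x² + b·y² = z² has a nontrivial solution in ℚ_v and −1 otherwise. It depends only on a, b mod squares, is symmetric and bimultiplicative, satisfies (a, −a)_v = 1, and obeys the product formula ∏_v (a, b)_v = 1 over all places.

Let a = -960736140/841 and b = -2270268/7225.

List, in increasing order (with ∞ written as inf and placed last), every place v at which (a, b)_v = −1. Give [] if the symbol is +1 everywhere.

[5, 11, 13, inf]

(a, b) ≡ (-1235, -143) mod (ℚ^×)²; places V = {2, 3, 5, 7, 11, 13, 17, 19, 29, ∞}.
(a,b)_11: α=0, u≡2; β=1, v≡3 (mod 11); (2|11)=-1, (3|11)=+1; sign (−1)^0·-1^1·+1^0 = -1.
(a,b)_7: α=4, u≡1; β=2, v≡1 (mod 7); (1|7)=+1, (1|7)=+1; sign (−1)^0·+1^2·+1^4 = +1.
(a,b)_29: α=-2, u≡17; β=0, v≡21 (mod 29); (17|29)=-1, (21|29)=-1; sign (−1)^0·-1^0·-1^-2 = +1.
(a,b)_19: α=1, u≡4; β=0, v≡16 (mod 19); (4|19)=+1, (16|19)=+1; sign (−1)^0·+1^0·+1^1 = +1.
(a,b)_∞: sgn(-1235)=−, sgn(-143)=−, so -1.
(a,b)_13: α=1, u≡4; β=1, v≡11 (mod 13); (4|13)=+1, (11|13)=-1; sign (−1)^0·+1^1·-1^1 = -1.
(a,b)_5: α=1, u≡2; β=-2, v≡3 (mod 5); (2|5)=-1, (3|5)=-1; sign (−1)^0·-1^-2·-1^1 = -1.
(a,b)_2: α=2, β=2; u≡5, v≡1 (mod 8); ε(u)ε(v)=0·0, αω(v)=2·0, βω(u)=2·1; sum ≡ 0  ⇒  +1.
(a,b)_3: α=4, u≡1; β=4, v≡1 (mod 3); (1|3)=+1, (1|3)=+1; sign (−1)^0·+1^4·+1^4 = +1.
(a,b)_17: α=0, u≡3; β=-2, v≡6 (mod 17); (3|17)=-1, (6|17)=-1; sign (−1)^0·-1^-2·-1^0 = +1.
(-1235, -143 / ℚ) ramifies at {5, 11, 13, ∞}: a division algebra.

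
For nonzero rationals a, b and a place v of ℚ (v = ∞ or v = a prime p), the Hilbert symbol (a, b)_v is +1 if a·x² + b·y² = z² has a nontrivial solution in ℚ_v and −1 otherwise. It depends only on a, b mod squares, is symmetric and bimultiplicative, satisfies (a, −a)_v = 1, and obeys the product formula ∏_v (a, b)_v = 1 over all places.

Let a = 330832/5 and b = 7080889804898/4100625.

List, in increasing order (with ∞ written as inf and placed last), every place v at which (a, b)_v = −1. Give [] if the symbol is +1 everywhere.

[5, 29]

(a, b) ≡ (103385, 2) mod (ℚ^×)²; places V = {2, 3, 5, 7, 13, 23, 29, 31, ∞}.
(a,b)_29: α=1, u≡8; β=2, v≡8 (mod 29); (8|29)=-1, (8|29)=-1; sign (−1)^0·-1^2·-1^1 = -1.
(a,b)_31: α=1, u≡14; β=2, v≡18 (mod 31); (14|31)=+1, (18|31)=+1; sign (−1)^0·+1^2·+1^1 = +1.
(a,b)_5: α=-1, u≡2; β=-4, v≡3 (mod 5); (2|5)=-1, (3|5)=-1; sign (−1)^0·-1^-4·-1^-1 = -1.
(a,b)_∞: sgn(103385)=+, sgn(2)=+, so +1.
(a,b)_13: α=0, u≡12; β=2, v≡2 (mod 13); (12|13)=+1, (2|13)=-1; sign (−1)^0·+1^2·-1^0 = +1.
(a,b)_23: α=1, u≡11; β=2, v≡8 (mod 23); (11|23)=-1, (8|23)=+1; sign (−1)^0·-1^2·+1^1 = +1.
(a,b)_2: α=4, β=1; u≡1, v≡1 (mod 8); ε(u)ε(v)=0·0, αω(v)=4·0, βω(u)=1·0; sum ≡ 0  ⇒  +1.
(a,b)_3: α=0, u≡2; β=-8, v≡2 (mod 3); (2|3)=-1, (2|3)=-1; sign (−1)^0·-1^-8·-1^0 = +1.
(a,b)_7: α=0, u≡1; β=2, v≡4 (mod 7); (1|7)=+1, (4|7)=+1; sign (−1)^0·+1^2·+1^0 = +1.
|Ram(103385, 2)| = 2, even; anisotropic at {5, 29}.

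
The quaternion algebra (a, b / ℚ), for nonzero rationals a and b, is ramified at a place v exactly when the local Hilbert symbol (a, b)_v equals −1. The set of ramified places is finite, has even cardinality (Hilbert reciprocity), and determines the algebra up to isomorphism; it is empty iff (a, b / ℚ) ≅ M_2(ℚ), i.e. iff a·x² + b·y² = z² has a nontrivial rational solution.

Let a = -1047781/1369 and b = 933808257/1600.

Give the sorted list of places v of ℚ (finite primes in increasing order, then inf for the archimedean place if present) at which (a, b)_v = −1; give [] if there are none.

Mod squares: a ≡ -301, b ≡ 21793. Check v ∈ {∞, 2, 3, 5, 7, 19, 23, 31, 37, 43, 59}.
v=3: a=3^0·(≡2), b=3^4·(≡1) mod 3; (2|3)=-1, (1|3)=+1; (−1)^{0·4·1}·(-1)^4·(+1)^0 = +1.
v=∞: -301 < 0 and 21793 > 0  ⇒  (a,b)_∞ = +1.
v=31: a=31^0·(≡10), b=31^1·(≡11) mod 31; (10|31)=+1, (11|31)=-1; (−1)^{0·1·15}·(+1)^1·(-1)^0 = +1.
v=5: a=5^0·(≡1), b=5^-2·(≡3) mod 5; (1|5)=+1, (3|5)=-1; (−1)^{0·-2·2}·(+1)^-2·(-1)^0 = +1.
v=43: a=43^1·(≡41), b=43^0·(≡10) mod 43; (41|43)=+1, (10|43)=+1; (−1)^{1·0·21}·(+1)^0·(+1)^1 = +1.
v=19: a=19^0·(≡12), b=19^1·(≡7) mod 19; (12|19)=-1, (7|19)=+1; (−1)^{0·1·9}·(-1)^1·(+1)^0 = -1.
v=23: a=23^0·(≡14), b=23^2·(≡4) mod 23; (14|23)=-1, (4|23)=+1; (−1)^{0·2·11}·(-1)^2·(+1)^0 = +1.
v=37: a=37^-2·(≡22), b=37^1·(≡36) mod 37; (22|37)=-1, (36|37)=+1; (−1)^{-2·1·18}·(-1)^1·(+1)^-2 = -1.
v=7: a=7^1·(≡3), b=7^0·(≡1) mod 7; (3|7)=-1, (1|7)=+1; (−1)^{1·0·3}·(-1)^0·(+1)^1 = +1.
v=59: a=59^2·(≡29), b=59^0·(≡5) mod 59; (29|59)=+1, (5|59)=+1; (−1)^{2·0·29}·(+1)^0·(+1)^2 = +1.
v=2: v_2(a)=0, v_2(b)=-6; units ≡ 3, 1 (mod 8); ε·ε+αω+βω = 1·0+0·0+-6·1 ≡ 0  ⇒  (a,b)_2 = +1.
(-301, 21793 / ℚ) ramifies at {19, 37}: a division algebra.

[19, 37]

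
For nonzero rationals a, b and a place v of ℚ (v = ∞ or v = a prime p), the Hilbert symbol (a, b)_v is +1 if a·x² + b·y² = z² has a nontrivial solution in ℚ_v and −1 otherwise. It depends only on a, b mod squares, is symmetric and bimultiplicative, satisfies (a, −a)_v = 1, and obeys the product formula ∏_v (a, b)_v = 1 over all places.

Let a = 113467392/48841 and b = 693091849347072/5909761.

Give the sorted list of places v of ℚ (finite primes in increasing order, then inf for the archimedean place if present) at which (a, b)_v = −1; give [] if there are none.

Mod squares: a ≡ 38, b ≡ 2. Check v ∈ {∞, 2, 3, 7, 11, 13, 17, 19}.
v=7: a=7^0·(≡5), b=7^2·(≡4) mod 7; (5|7)=-1, (4|7)=+1; (−1)^{0·2·3}·(-1)^2·(+1)^0 = +1.
v=2: v_2(a)=13, v_2(b)=13; units ≡ 3, 1 (mod 8); ε·ε+αω+βω = 1·0+13·0+13·1 ≡ 1  ⇒  (a,b)_2 = -1.
v=17: a=17^-2·(≡9), b=17^-2·(≡1) mod 17; (9|17)=+1, (1|17)=+1; (−1)^{-2·-2·8}·(+1)^-2·(+1)^-2 = +1.
v=∞: 38 > 0 and 2 > 0  ⇒  (a,b)_∞ = +1.
v=11: a=11^0·(≡5), b=11^-2·(≡10) mod 11; (5|11)=+1, (10|11)=-1; (−1)^{0·-2·5}·(+1)^-2·(-1)^0 = +1.
v=13: a=13^-2·(≡4), b=13^-2·(≡7) mod 13; (4|13)=+1, (7|13)=-1; (−1)^{-2·-2·6}·(+1)^-2·(-1)^-2 = +1.
v=3: a=3^6·(≡2), b=3^14·(≡2) mod 3; (2|3)=-1, (2|3)=-1; (−1)^{6·14·1}·(-1)^14·(-1)^6 = +1.
v=19: a=19^1·(≡14), b=19^2·(≡18) mod 19; (14|19)=-1, (18|19)=-1; (−1)^{1·2·9}·(-1)^2·(-1)^1 = -1.
(38, 2 / ℚ) ramifies at {2, 19}: a division algebra.

[2, 19]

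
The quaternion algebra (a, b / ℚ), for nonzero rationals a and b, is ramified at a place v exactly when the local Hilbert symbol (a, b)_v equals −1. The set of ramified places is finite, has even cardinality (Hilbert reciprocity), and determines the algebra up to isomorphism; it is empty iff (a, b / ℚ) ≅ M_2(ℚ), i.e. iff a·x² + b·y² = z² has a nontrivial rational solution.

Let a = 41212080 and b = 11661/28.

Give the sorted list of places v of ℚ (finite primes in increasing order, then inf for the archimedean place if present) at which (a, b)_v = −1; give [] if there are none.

(a, b) ≡ (286195, 483) mod (ℚ^×)²; places V = {2, 3, 5, 7, 13, 17, 23, 37, ∞}.
(a,b)_∞: sgn(286195)=+, sgn(483)=+, so +1.
(a,b)_2: α=4, β=-2; u≡3, v≡3 (mod 8); ε(u)ε(v)=1·1, αω(v)=4·1, βω(u)=-2·1; sum ≡ 1  ⇒  -1.
(a,b)_7: α=1, u≡6; β=-1, v≡5 (mod 7); (6|7)=-1, (5|7)=-1; sign (−1)^1·-1^-1·-1^1 = -1.
(a,b)_17: α=1, u≡6; β=0, v≡3 (mod 17); (6|17)=-1, (3|17)=-1; sign (−1)^0·-1^0·-1^1 = -1.
(a,b)_37: α=1, u≡29; β=0, v≡24 (mod 37); (29|37)=-1, (24|37)=-1; sign (−1)^0·-1^0·-1^1 = -1.
(a,b)_3: α=2, u≡1; β=1, v≡2 (mod 3); (1|3)=+1, (2|3)=-1; sign (−1)^0·+1^1·-1^2 = +1.
(a,b)_13: α=1, u≡6; β=2, v≡2 (mod 13); (6|13)=-1, (2|13)=-1; sign (−1)^0·-1^2·-1^1 = -1.
(a,b)_5: α=1, u≡1; β=0, v≡2 (mod 5); (1|5)=+1, (2|5)=-1; sign (−1)^0·+1^0·-1^1 = -1.
(a,b)_23: α=0, u≡13; β=1, v≡14 (mod 23); (13|23)=+1, (14|23)=-1; sign (−1)^0·+1^1·-1^0 = +1.
Ram(286195, 483) = {2, 5, 7, 13, 17, 37}; no ℚ_2-point on the conic.

[2, 5, 7, 13, 17, 37]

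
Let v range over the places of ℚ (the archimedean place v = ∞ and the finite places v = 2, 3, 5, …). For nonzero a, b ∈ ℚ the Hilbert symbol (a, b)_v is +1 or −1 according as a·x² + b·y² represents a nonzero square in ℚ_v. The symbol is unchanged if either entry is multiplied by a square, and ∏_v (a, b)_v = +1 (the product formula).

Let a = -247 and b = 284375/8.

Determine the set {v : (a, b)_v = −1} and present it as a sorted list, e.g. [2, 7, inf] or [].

(a, b) ≡ (-247, 910) mod (ℚ^×)²; places V = {2, 5, 7, 13, 19, ∞}.
(a,b)_2: α=0, β=-3; u≡1, v≡7 (mod 8); ε(u)ε(v)=0·1, αω(v)=0·0, βω(u)=-3·0; sum ≡ 0  ⇒  +1.
(a,b)_5: α=0, u≡3; β=5, v≡2 (mod 5); (3|5)=-1, (2|5)=-1; sign (−1)^0·-1^5·-1^0 = -1.
(a,b)_∞: sgn(-247)=−, sgn(910)=+, so +1.
(a,b)_19: α=1, u≡6; β=0, v≡5 (mod 19); (6|19)=+1, (5|19)=+1; sign (−1)^0·+1^0·+1^1 = +1.
(a,b)_13: α=1, u≡7; β=1, v≡6 (mod 13); (7|13)=-1, (6|13)=-1; sign (−1)^0·-1^1·-1^1 = +1.
(a,b)_7: α=0, u≡5; β=1, v≡4 (mod 7); (5|7)=-1, (4|7)=+1; sign (−1)^0·-1^1·+1^0 = -1.
(-247, 910 / ℚ) ramifies at {5, 7}: a division algebra.

[5, 7]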